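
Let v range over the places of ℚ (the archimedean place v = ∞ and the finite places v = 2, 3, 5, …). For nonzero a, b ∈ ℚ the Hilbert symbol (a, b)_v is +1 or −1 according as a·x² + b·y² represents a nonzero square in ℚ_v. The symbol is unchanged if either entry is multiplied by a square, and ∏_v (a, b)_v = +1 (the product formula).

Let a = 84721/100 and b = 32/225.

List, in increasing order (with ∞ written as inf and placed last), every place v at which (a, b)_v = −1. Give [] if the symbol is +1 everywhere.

[13, 19]

Mod squares: a ≡ 1729, b ≡ 2. Check v ∈ {∞, 2, 3, 5, 7, 13, 19}.
v=2: v_2(a)=-2, v_2(b)=5; units ≡ 1, 1 (mod 8); ε·ε+αω+βω = 0·0+-2·0+5·0 ≡ 0  ⇒  (a,b)_2 = +1.
v=∞: 1729 > 0 and 2 > 0  ⇒  (a,b)_∞ = +1.
v=5: a=5^-2·(≡4), b=5^-2·(≡3) mod 5; (4|5)=+1, (3|5)=-1; (−1)^{-2·-2·2}·(+1)^-2·(-1)^-2 = +1.
v=7: a=7^3·(≡1), b=7^0·(≡4) mod 7; (1|7)=+1, (4|7)=+1; (−1)^{3·0·3}·(+1)^0·(+1)^3 = +1.
v=19: a=19^1·(≡14), b=19^0·(≡2) mod 19; (14|19)=-1, (2|19)=-1; (−1)^{1·0·9}·(-1)^0·(-1)^1 = -1.
v=3: a=3^0·(≡1), b=3^-2·(≡2) mod 3; (1|3)=+1, (2|3)=-1; (−1)^{0·-2·1}·(+1)^-2·(-1)^0 = +1.
v=13: a=13^1·(≡12), b=13^0·(≡8) mod 13; (12|13)=+1, (8|13)=-1; (−1)^{1·0·6}·(+1)^0·(-1)^1 = -1.
|Ram(1729, 2)| = 2, even; anisotropic at {13, 19}.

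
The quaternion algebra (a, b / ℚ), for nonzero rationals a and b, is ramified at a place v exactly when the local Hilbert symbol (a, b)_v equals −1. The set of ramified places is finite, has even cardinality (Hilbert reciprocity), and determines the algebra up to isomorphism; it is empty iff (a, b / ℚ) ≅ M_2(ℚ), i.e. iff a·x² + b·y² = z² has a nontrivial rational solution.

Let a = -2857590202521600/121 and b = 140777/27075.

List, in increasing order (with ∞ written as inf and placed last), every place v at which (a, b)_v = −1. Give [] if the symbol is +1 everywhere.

Mod squares: a ≡ -30566, b ≡ 51. Check v ∈ {∞, 2, 3, 5, 7, 11, 13, 17, 19, 29, 31}.
v=13: a=13^2·(≡3), b=13^2·(≡3) mod 13; (3|13)=+1, (3|13)=+1; (−1)^{2·2·6}·(+1)^2·(+1)^2 = +1.
v=19: a=19^0·(≡16), b=19^-2·(≡13) mod 19; (16|19)=+1, (13|19)=-1; (−1)^{0·-2·9}·(+1)^-2·(-1)^0 = +1.
v=5: a=5^2·(≡1), b=5^-2·(≡4) mod 5; (1|5)=+1, (4|5)=+1; (−1)^{2·-2·2}·(+1)^-2·(+1)^2 = +1.
v=31: a=31^1·(≡26), b=31^0·(≡16) mod 31; (26|31)=-1, (16|31)=+1; (−1)^{1·0·15}·(-1)^0·(+1)^1 = +1.
v=3: a=3^2·(≡1), b=3^-1·(≡2) mod 3; (1|3)=+1, (2|3)=-1; (−1)^{2·-1·1}·(+1)^-1·(-1)^2 = +1.
v=2: v_2(a)=11, v_2(b)=0; units ≡ 5, 3 (mod 8); ε·ε+αω+βω = 0·1+11·1+0·1 ≡ 1  ⇒  (a,b)_2 = -1.
v=∞: -30566 < 0 and 51 > 0  ⇒  (a,b)_∞ = +1.
v=17: a=17^1·(≡8), b=17^1·(≡11) mod 17; (8|17)=+1, (11|17)=-1; (−1)^{1·1·8}·(+1)^1·(-1)^1 = -1.
v=7: a=7^4·(≡3), b=7^2·(≡4) mod 7; (3|7)=-1, (4|7)=+1; (−1)^{4·2·3}·(-1)^2·(+1)^4 = +1.
v=11: a=11^-2·(≡4), b=11^0·(≡8) mod 11; (4|11)=+1, (8|11)=-1; (−1)^{-2·0·5}·(+1)^0·(-1)^-2 = +1.
v=29: a=29^1·(≡10), b=29^0·(≡28) mod 29; (10|29)=-1, (28|29)=+1; (−1)^{1·0·14}·(-1)^0·(+1)^1 = +1.
(-30566, 51 / ℚ) ramifies at {2, 17}: a division algebra.

[2, 17]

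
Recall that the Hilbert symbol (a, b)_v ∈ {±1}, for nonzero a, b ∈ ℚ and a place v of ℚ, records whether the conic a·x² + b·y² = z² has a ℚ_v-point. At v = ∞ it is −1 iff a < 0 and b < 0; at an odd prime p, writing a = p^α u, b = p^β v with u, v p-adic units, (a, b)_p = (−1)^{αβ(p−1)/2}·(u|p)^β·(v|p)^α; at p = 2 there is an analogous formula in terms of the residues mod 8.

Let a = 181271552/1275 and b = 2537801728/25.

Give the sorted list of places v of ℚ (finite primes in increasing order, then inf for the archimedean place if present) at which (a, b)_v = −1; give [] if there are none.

(a, b) ≡ (74613, 418) mod (ℚ^×)²; places V = {2, 3, 5, 7, 11, 17, 19, ∞}.
(a,b)_19: α=1, u≡12; β=1, v≡18 (mod 19); (12|19)=-1, (18|19)=-1; sign (−1)^1·-1^1·-1^1 = -1.
(a,b)_17: α=-1, u≡6; β=0, v≡14 (mod 17); (6|17)=-1, (14|17)=-1; sign (−1)^0·-1^0·-1^-1 = -1.
(a,b)_7: α=1, u≡3; β=2, v≡5 (mod 7); (3|7)=-1, (5|7)=-1; sign (−1)^0·-1^2·-1^1 = -1.
(a,b)_11: α=3, u≡10; β=3, v≡1 (mod 11); (10|11)=-1, (1|11)=+1; sign (−1)^1·-1^3·+1^3 = +1.
(a,b)_3: α=-1, u≡1; β=0, v≡1 (mod 3); (1|3)=+1, (1|3)=+1; sign (−1)^0·+1^0·+1^-1 = +1.
(a,b)_∞: sgn(74613)=+, sgn(418)=+, so +1.
(a,b)_5: α=-2, u≡2; β=-2, v≡3 (mod 5); (2|5)=-1, (3|5)=-1; sign (−1)^0·-1^-2·-1^-2 = +1.
(a,b)_2: α=10, β=11; u≡5, v≡1 (mod 8); ε(u)ε(v)=0·0, αω(v)=10·0, βω(u)=11·1; sum ≡ 1  ⇒  -1.
Ram(74613, 418) = {2, 7, 17, 19}; no ℚ_2-point on the conic.

[2, 7, 17, 19]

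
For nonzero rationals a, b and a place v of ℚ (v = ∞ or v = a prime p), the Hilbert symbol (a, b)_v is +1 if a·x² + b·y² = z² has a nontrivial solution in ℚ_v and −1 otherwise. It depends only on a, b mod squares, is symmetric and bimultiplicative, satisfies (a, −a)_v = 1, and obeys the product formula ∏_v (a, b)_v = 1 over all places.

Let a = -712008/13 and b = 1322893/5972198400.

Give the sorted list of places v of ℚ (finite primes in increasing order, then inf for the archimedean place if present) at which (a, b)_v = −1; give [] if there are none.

Mod squares: a ≡ -257114, b ≡ 13. Check v ∈ {∞, 2, 3, 5, 7, 11, 13, 23, 29, 31}.
v=13: a=13^-1·(≡2), b=13^1·(≡3) mod 13; (2|13)=-1, (3|13)=+1; (−1)^{-1·1·6}·(-1)^1·(+1)^-1 = -1.
v=3: a=3^2·(≡1), b=3^-2·(≡1) mod 3; (1|3)=+1, (1|3)=+1; (−1)^{2·-2·1}·(+1)^-2·(+1)^2 = +1.
v=29: a=29^1·(≡12), b=29^2·(≡20) mod 29; (12|29)=-1, (20|29)=+1; (−1)^{1·2·14}·(-1)^2·(+1)^1 = +1.
v=∞: -257114 < 0 and 13 > 0  ⇒  (a,b)_∞ = +1.
v=7: a=7^0·(≡3), b=7^-2·(≡5) mod 7; (3|7)=-1, (5|7)=-1; (−1)^{0·-2·3}·(-1)^-2·(-1)^0 = +1.
v=2: v_2(a)=3, v_2(b)=-10; units ≡ 3, 5 (mod 8); ε·ε+αω+βω = 1·0+3·1+-10·1 ≡ 1  ⇒  (a,b)_2 = -1.
v=5: a=5^0·(≡4), b=5^-2·(≡3) mod 5; (4|5)=+1, (3|5)=-1; (−1)^{0·-2·2}·(+1)^-2·(-1)^0 = +1.
v=23: a=23^0·(≡2), b=23^-2·(≡12) mod 23; (2|23)=+1, (12|23)=+1; (−1)^{0·-2·11}·(+1)^-2·(+1)^0 = +1.
v=11: a=11^1·(≡9), b=11^2·(≡7) mod 11; (9|11)=+1, (7|11)=-1; (−1)^{1·2·5}·(+1)^2·(-1)^1 = -1.
v=31: a=31^1·(≡5), b=31^0·(≡24) mod 31; (5|31)=+1, (24|31)=-1; (−1)^{1·0·15}·(+1)^0·(-1)^1 = -1.
|Ram(-257114, 13)| = 4, even; anisotropic at {2, 11, 13, 31}.

[2, 11, 13, 31]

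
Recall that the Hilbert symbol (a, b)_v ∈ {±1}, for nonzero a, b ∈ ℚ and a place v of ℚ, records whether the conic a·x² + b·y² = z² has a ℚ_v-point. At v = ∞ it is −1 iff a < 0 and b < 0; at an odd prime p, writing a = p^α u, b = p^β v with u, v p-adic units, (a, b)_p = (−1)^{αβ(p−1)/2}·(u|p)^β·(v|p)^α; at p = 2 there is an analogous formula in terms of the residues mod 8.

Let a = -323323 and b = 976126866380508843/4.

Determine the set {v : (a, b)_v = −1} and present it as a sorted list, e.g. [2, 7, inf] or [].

(a, b) ≡ (-323323, 5187) mod (ℚ^×)²; places V = {2, 3, 7, 11, 13, 17, 19, ∞}.
(a,b)_∞: sgn(-323323)=−, sgn(5187)=+, so +1.
(a,b)_7: α=1, u≡4; β=1, v≡6 (mod 7); (4|7)=+1, (6|7)=-1; sign (−1)^1·+1^1·-1^1 = +1.
(a,b)_19: α=1, u≡7; β=3, v≡5 (mod 19); (7|19)=+1, (5|19)=+1; sign (−1)^1·+1^3·+1^1 = -1.
(a,b)_13: α=1, u≡11; β=3, v≡1 (mod 13); (11|13)=-1, (1|13)=+1; sign (−1)^0·-1^3·+1^1 = -1.
(a,b)_17: α=1, u≡4; β=2, v≡16 (mod 17); (4|17)=+1, (16|17)=+1; sign (−1)^0·+1^2·+1^1 = +1.
(a,b)_11: α=1, u≡10; β=4, v≡2 (mod 11); (10|11)=-1, (2|11)=-1; sign (−1)^0·-1^4·-1^1 = -1.
(a,b)_2: α=0, β=-2; u≡5, v≡3 (mod 8); ε(u)ε(v)=0·1, αω(v)=0·1, βω(u)=-2·1; sum ≡ 0  ⇒  +1.
(a,b)_3: α=0, u≡2; β=7, v≡1 (mod 3); (2|3)=-1, (1|3)=+1; sign (−1)^0·-1^7·+1^0 = -1.
|Ram(-323323, 5187)| = 4, even; anisotropic at {3, 11, 13, 19}.

[3, 11, 13, 19]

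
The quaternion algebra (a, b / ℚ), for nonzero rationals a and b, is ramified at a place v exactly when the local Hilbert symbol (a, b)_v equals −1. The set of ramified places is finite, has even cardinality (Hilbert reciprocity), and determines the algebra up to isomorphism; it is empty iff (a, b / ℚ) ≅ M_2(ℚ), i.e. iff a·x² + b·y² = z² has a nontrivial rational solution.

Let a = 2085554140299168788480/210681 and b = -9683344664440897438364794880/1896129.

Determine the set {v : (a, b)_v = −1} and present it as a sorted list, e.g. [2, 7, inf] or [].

[2, 11, 23, 29, 31, 37]

Mod squares: a ≡ 123395, b ≡ -49445. Check v ∈ {∞, 2, 3, 5, 7, 11, 17, 23, 29, 31, 37}.
v=5: a=5^1·(≡1), b=5^1·(≡1) mod 5; (1|5)=+1, (1|5)=+1; (−1)^{1·1·2}·(+1)^1·(+1)^1 = +1.
v=23: a=23^3·(≡12), b=23^4·(≡14) mod 23; (12|23)=+1, (14|23)=-1; (−1)^{3·4·11}·(+1)^4·(-1)^3 = -1.
v=2: v_2(a)=12, v_2(b)=16; units ≡ 3, 3 (mod 8); ε·ε+αω+βω = 1·1+12·1+16·1 ≡ 1  ⇒  (a,b)_2 = -1.
v=∞: 123395 > 0 and -49445 < 0  ⇒  (a,b)_∞ = +1.
v=7: a=7^2·(≡3), b=7^2·(≡3) mod 7; (3|7)=-1, (3|7)=-1; (−1)^{2·2·3}·(-1)^2·(-1)^2 = +1.
v=29: a=29^1·(≡10), b=29^1·(≡20) mod 29; (10|29)=-1, (20|29)=+1; (−1)^{1·1·14}·(-1)^1·(+1)^1 = -1.
v=17: a=17^-2·(≡8), b=17^-2·(≡16) mod 17; (8|17)=+1, (16|17)=+1; (−1)^{-2·-2·8}·(+1)^-2·(+1)^-2 = +1.
v=31: a=31^2·(≡30), b=31^3·(≡12) mod 31; (30|31)=-1, (12|31)=-1; (−1)^{2·3·15}·(-1)^3·(-1)^2 = -1.
v=11: a=11^2·(≡6), b=11^3·(≡1) mod 11; (6|11)=-1, (1|11)=+1; (−1)^{2·3·5}·(-1)^3·(+1)^2 = -1.
v=3: a=3^-6·(≡2), b=3^-8·(≡1) mod 3; (2|3)=-1, (1|3)=+1; (−1)^{-6·-8·1}·(-1)^-8·(+1)^-6 = +1.
v=37: a=37^3·(≡2), b=37^4·(≡20) mod 37; (2|37)=-1, (20|37)=-1; (−1)^{3·4·18}·(-1)^4·(-1)^3 = -1.
Ram(123395, -49445) = {2, 11, 23, 29, 31, 37}; no ℚ_2-point on the conic.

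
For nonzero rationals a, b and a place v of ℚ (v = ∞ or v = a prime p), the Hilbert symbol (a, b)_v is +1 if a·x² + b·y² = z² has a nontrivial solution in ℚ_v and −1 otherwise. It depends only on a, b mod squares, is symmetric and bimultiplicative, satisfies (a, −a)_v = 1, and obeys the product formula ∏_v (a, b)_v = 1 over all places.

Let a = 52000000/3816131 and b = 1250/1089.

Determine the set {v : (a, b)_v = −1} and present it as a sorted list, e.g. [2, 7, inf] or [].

[11, 13]

Mod squares: a ≡ 143, b ≡ 2. Check v ∈ {∞, 2, 3, 5, 11, 13, 19, 31}.
v=11: a=11^-1·(≡10), b=11^-2·(≡2) mod 11; (10|11)=-1, (2|11)=-1; (−1)^{-1·-2·5}·(-1)^-2·(-1)^-1 = -1.
v=13: a=13^1·(≡8), b=13^0·(≡8) mod 13; (8|13)=-1, (8|13)=-1; (−1)^{1·0·6}·(-1)^0·(-1)^1 = -1.
v=5: a=5^6·(≡3), b=5^4·(≡3) mod 5; (3|5)=-1, (3|5)=-1; (−1)^{6·4·2}·(-1)^4·(-1)^6 = +1.
v=2: v_2(a)=8, v_2(b)=1; units ≡ 7, 1 (mod 8); ε·ε+αω+βω = 1·0+8·0+1·0 ≡ 0  ⇒  (a,b)_2 = +1.
v=19: a=19^-2·(≡3), b=19^0·(≡12) mod 19; (3|19)=-1, (12|19)=-1; (−1)^{-2·0·9}·(-1)^0·(-1)^-2 = +1.
v=∞: 143 > 0 and 2 > 0  ⇒  (a,b)_∞ = +1.
v=3: a=3^0·(≡2), b=3^-2·(≡2) mod 3; (2|3)=-1, (2|3)=-1; (−1)^{0·-2·1}·(-1)^-2·(-1)^0 = +1.
v=31: a=31^-2·(≡14), b=31^0·(≡18) mod 31; (14|31)=+1, (18|31)=+1; (−1)^{-2·0·15}·(+1)^0·(+1)^-2 = +1.
(143, 2 / ℚ) ramifies at {11, 13}: a division algebra.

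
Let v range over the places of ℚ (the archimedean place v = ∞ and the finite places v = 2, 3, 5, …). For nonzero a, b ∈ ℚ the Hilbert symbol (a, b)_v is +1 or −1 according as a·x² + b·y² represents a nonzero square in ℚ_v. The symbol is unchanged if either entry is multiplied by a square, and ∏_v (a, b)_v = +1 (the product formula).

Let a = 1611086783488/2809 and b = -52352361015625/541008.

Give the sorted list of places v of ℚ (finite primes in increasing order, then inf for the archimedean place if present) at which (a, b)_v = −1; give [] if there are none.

Mod squares: a ≡ 60697, b ≡ -1885. Check v ∈ {∞, 2, 3, 5, 7, 11, 13, 17, 19, 23, 29, 53}.
v=7: a=7^3·(≡6), b=7^0·(≡6) mod 7; (6|7)=-1, (6|7)=-1; (−1)^{3·0·3}·(-1)^0·(-1)^3 = -1.
v=∞: 60697 > 0 and -1885 < 0  ⇒  (a,b)_∞ = +1.
v=3: a=3^0·(≡1), b=3^-2·(≡2) mod 3; (1|3)=+1, (2|3)=-1; (−1)^{0·-2·1}·(+1)^-2·(-1)^0 = +1.
v=29: a=29^1·(≡20), b=29^1·(≡6) mod 29; (20|29)=+1, (6|29)=+1; (−1)^{1·1·14}·(+1)^1·(+1)^1 = +1.
v=23: a=23^3·(≡20), b=23^2·(≡3) mod 23; (20|23)=-1, (3|23)=+1; (−1)^{3·2·11}·(-1)^2·(+1)^3 = +1.
v=11: a=11^0·(≡7), b=11^2·(≡7) mod 11; (7|11)=-1, (7|11)=-1; (−1)^{0·2·5}·(-1)^2·(-1)^0 = +1.
v=19: a=19^0·(≡5), b=19^2·(≡8) mod 19; (5|19)=+1, (8|19)=-1; (−1)^{0·2·9}·(+1)^2·(-1)^0 = +1.
v=17: a=17^0·(≡6), b=17^-2·(≡9) mod 17; (6|17)=-1, (9|17)=+1; (−1)^{0·-2·8}·(-1)^-2·(+1)^0 = +1.
v=53: a=53^-2·(≡21), b=53^0·(≡14) mod 53; (21|53)=-1, (14|53)=-1; (−1)^{-2·0·26}·(-1)^0·(-1)^-2 = +1.
v=2: v_2(a)=10, v_2(b)=-4; units ≡ 1, 3 (mod 8); ε·ε+αω+βω = 0·1+10·1+-4·0 ≡ 0  ⇒  (a,b)_2 = +1.
v=13: a=13^1·(≡6), b=13^-1·(≡6) mod 13; (6|13)=-1, (6|13)=-1; (−1)^{1·-1·6}·(-1)^-1·(-1)^1 = +1.
v=5: a=5^0·(≡2), b=5^7·(≡3) mod 5; (2|5)=-1, (3|5)=-1; (−1)^{0·7·2}·(-1)^7·(-1)^0 = -1.
(60697, -1885 / ℚ) ramifies at {5, 7}: a division algebra.

[5, 7]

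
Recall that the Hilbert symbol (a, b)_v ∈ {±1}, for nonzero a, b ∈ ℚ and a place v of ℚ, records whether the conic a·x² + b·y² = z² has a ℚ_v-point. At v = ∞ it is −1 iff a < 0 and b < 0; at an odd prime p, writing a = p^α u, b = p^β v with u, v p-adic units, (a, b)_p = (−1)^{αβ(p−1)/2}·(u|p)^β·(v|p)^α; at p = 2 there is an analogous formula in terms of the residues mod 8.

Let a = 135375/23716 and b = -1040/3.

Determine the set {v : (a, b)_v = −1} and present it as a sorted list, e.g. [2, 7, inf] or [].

Mod squares: a ≡ 15, b ≡ -195. Check v ∈ {∞, 2, 3, 5, 7, 11, 13, 19}.
v=5: a=5^3·(≡3), b=5^1·(≡4) mod 5; (3|5)=-1, (4|5)=+1; (−1)^{3·1·2}·(-1)^1·(+1)^3 = -1.
v=∞: 15 > 0 and -195 < 0  ⇒  (a,b)_∞ = +1.
v=2: v_2(a)=-2, v_2(b)=4; units ≡ 7, 5 (mod 8); ε·ε+αω+βω = 1·0+-2·1+4·0 ≡ 0  ⇒  (a,b)_2 = +1.
v=19: a=19^2·(≡13), b=19^0·(≡8) mod 19; (13|19)=-1, (8|19)=-1; (−1)^{2·0·9}·(-1)^0·(-1)^2 = +1.
v=11: a=11^-2·(≡1), b=11^0·(≡9) mod 11; (1|11)=+1, (9|11)=+1; (−1)^{-2·0·5}·(+1)^0·(+1)^-2 = +1.
v=3: a=3^1·(≡2), b=3^-1·(≡1) mod 3; (2|3)=-1, (1|3)=+1; (−1)^{1·-1·1}·(-1)^-1·(+1)^1 = +1.
v=13: a=13^0·(≡8), b=13^1·(≡8) mod 13; (8|13)=-1, (8|13)=-1; (−1)^{0·1·6}·(-1)^1·(-1)^0 = -1.
v=7: a=7^-2·(≡2), b=7^0·(≡1) mod 7; (2|7)=+1, (1|7)=+1; (−1)^{-2·0·3}·(+1)^0·(+1)^-2 = +1.
Ram(15, -195) = {5, 13}; no ℚ_5-point on the conic.

[5, 13]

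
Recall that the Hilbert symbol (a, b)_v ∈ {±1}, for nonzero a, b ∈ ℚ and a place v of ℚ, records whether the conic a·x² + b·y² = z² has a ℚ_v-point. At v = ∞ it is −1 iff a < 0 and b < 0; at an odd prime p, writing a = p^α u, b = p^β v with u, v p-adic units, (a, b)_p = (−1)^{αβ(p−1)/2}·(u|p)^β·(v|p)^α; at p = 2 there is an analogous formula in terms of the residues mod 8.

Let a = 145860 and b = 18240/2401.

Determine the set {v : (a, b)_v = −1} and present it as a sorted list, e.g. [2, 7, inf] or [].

(a, b) ≡ (36465, 285) mod (ℚ^×)²; places V = {2, 3, 5, 7, 11, 13, 17, 19, ∞}.
(a,b)_5: α=1, u≡2; β=1, v≡3 (mod 5); (2|5)=-1, (3|5)=-1; sign (−1)^0·-1^1·-1^1 = +1.
(a,b)_∞: sgn(36465)=+, sgn(285)=+, so +1.
(a,b)_19: α=0, u≡16; β=1, v≡15 (mod 19); (16|19)=+1, (15|19)=-1; sign (−1)^0·+1^1·-1^0 = +1.
(a,b)_3: α=1, u≡2; β=1, v≡2 (mod 3); (2|3)=-1, (2|3)=-1; sign (−1)^1·-1^1·-1^1 = -1.
(a,b)_13: α=1, u≡1; β=0, v≡3 (mod 13); (1|13)=+1, (3|13)=+1; sign (−1)^0·+1^0·+1^1 = +1.
(a,b)_17: α=1, u≡12; β=0, v≡4 (mod 17); (12|17)=-1, (4|17)=+1; sign (−1)^0·-1^0·+1^1 = +1.
(a,b)_11: α=1, u≡5; β=0, v≡8 (mod 11); (5|11)=+1, (8|11)=-1; sign (−1)^0·+1^0·-1^1 = -1.
(a,b)_2: α=2, β=6; u≡1, v≡5 (mod 8); ε(u)ε(v)=0·0, αω(v)=2·1, βω(u)=6·0; sum ≡ 0  ⇒  +1.
(a,b)_7: α=0, u≡1; β=-4, v≡5 (mod 7); (1|7)=+1, (5|7)=-1; sign (−1)^0·+1^-4·-1^0 = +1.
Ram(36465, 285) = {3, 11}; no ℚ_3-point on the conic.

[3, 11]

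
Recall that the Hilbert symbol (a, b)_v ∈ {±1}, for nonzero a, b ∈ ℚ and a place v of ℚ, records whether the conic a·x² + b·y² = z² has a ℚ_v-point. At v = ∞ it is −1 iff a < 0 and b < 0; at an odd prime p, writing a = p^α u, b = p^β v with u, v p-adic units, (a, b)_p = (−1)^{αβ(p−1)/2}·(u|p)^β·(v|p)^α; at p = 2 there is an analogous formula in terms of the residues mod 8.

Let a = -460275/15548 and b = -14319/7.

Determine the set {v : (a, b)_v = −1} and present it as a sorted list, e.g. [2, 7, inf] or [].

[2, 3, 7, inf]

Mod squares: a ≡ -1173, b ≡ -11137. Check v ∈ {∞, 2, 3, 5, 7, 13, 17, 19, 23, 37, 43}.
v=19: a=19^2·(≡6), b=19^0·(≡1) mod 19; (6|19)=+1, (1|19)=+1; (−1)^{2·0·9}·(+1)^0·(+1)^2 = +1.
v=7: a=7^0·(≡3), b=7^-1·(≡3) mod 7; (3|7)=-1, (3|7)=-1; (−1)^{0·-1·3}·(-1)^-1·(-1)^0 = -1.
v=43: a=43^0·(≡36), b=43^1·(≡20) mod 43; (36|43)=+1, (20|43)=-1; (−1)^{0·1·21}·(+1)^1·(-1)^0 = +1.
v=2: v_2(a)=-2, v_2(b)=0; units ≡ 3, 7 (mod 8); ε·ε+αω+βω = 1·1+-2·0+0·1 ≡ 1  ⇒  (a,b)_2 = -1.
v=17: a=17^1·(≡4), b=17^0·(≡9) mod 17; (4|17)=+1, (9|17)=+1; (−1)^{1·0·8}·(+1)^0·(+1)^1 = +1.
v=13: a=13^-2·(≡3), b=13^0·(≡1) mod 13; (3|13)=+1, (1|13)=+1; (−1)^{-2·0·6}·(+1)^0·(+1)^-2 = +1.
v=23: a=23^-1·(≡18), b=23^0·(≡8) mod 23; (18|23)=+1, (8|23)=+1; (−1)^{-1·0·11}·(+1)^0·(+1)^-1 = +1.
v=37: a=37^0·(≡33), b=37^1·(≡24) mod 37; (33|37)=+1, (24|37)=-1; (−1)^{0·1·18}·(+1)^1·(-1)^0 = +1.
v=3: a=3^1·(≡2), b=3^2·(≡2) mod 3; (2|3)=-1, (2|3)=-1; (−1)^{1·2·1}·(-1)^2·(-1)^1 = -1.
v=∞: -1173 < 0 and -11137 < 0  ⇒  (a,b)_∞ = -1.
v=5: a=5^2·(≡3), b=5^0·(≡3) mod 5; (3|5)=-1, (3|5)=-1; (−1)^{2·0·2}·(-1)^0·(-1)^2 = +1.
Ram(-1173, -11137) = {2, 3, 7, ∞}; no ℚ_2-point on the conic.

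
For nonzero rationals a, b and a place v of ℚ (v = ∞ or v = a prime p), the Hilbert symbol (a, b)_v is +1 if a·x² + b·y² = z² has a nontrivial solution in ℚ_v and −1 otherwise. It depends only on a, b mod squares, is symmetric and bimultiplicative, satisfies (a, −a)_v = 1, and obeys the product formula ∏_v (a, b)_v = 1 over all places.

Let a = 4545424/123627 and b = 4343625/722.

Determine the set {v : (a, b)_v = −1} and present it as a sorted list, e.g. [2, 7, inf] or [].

Mod squares: a ≡ 3, b ≡ 4290. Check v ∈ {∞, 2, 3, 5, 7, 11, 13, 19, 29, 41}.
v=∞: 3 > 0 and 4290 > 0  ⇒  (a,b)_∞ = +1.
v=41: a=41^2·(≡34), b=41^0·(≡28) mod 41; (34|41)=-1, (28|41)=-1; (−1)^{2·0·20}·(-1)^0·(-1)^2 = +1.
v=11: a=11^0·(≡9), b=11^1·(≡9) mod 11; (9|11)=+1, (9|11)=+1; (−1)^{0·1·5}·(+1)^1·(+1)^0 = +1.
v=19: a=19^0·(≡10), b=19^-2·(≡8) mod 19; (10|19)=-1, (8|19)=-1; (−1)^{0·-2·9}·(-1)^-2·(-1)^0 = +1.
v=2: v_2(a)=4, v_2(b)=-1; units ≡ 3, 1 (mod 8); ε·ε+αω+βω = 1·0+4·0+-1·1 ≡ 1  ⇒  (a,b)_2 = -1.
v=7: a=7^-2·(≡3), b=7^0·(≡6) mod 7; (3|7)=-1, (6|7)=-1; (−1)^{-2·0·3}·(-1)^0·(-1)^-2 = +1.
v=13: a=13^2·(≡9), b=13^1·(≡11) mod 13; (9|13)=+1, (11|13)=-1; (−1)^{2·1·6}·(+1)^1·(-1)^2 = +1.
v=29: a=29^-2·(≡11), b=29^0·(≡8) mod 29; (11|29)=-1, (8|29)=-1; (−1)^{-2·0·14}·(-1)^0·(-1)^-2 = +1.
v=3: a=3^-1·(≡1), b=3^5·(≡2) mod 3; (1|3)=+1, (2|3)=-1; (−1)^{-1·5·1}·(+1)^5·(-1)^-1 = +1.
v=5: a=5^0·(≡2), b=5^3·(≡2) mod 5; (2|5)=-1, (2|5)=-1; (−1)^{0·3·2}·(-1)^3·(-1)^0 = -1.
|Ram(3, 4290)| = 2, even; anisotropic at {2, 5}.

[2, 5]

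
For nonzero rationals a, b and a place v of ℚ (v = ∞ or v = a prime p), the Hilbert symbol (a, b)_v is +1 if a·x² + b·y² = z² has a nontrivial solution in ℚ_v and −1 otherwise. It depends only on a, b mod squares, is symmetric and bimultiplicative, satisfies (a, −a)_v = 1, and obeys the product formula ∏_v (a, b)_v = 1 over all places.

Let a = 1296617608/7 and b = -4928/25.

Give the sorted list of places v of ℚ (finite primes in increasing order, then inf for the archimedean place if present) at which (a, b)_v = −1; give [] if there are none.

(a, b) ≡ (18752734, -77) mod (ℚ^×)²; places V = {2, 5, 7, 11, 13, 17, 19, 29, ∞}.
(a,b)_29: α=1, u≡4; β=0, v≡14 (mod 29); (4|29)=+1, (14|29)=-1; sign (−1)^0·+1^0·-1^1 = -1.
(a,b)_13: α=1, u≡1; β=0, v≡1 (mod 13); (1|13)=+1, (1|13)=+1; sign (−1)^0·+1^0·+1^1 = +1.
(a,b)_5: α=0, u≡4; β=-2, v≡2 (mod 5); (4|5)=+1, (2|5)=-1; sign (−1)^0·+1^-2·-1^0 = +1.
(a,b)_19: α=1, u≡15; β=0, v≡2 (mod 19); (15|19)=-1, (2|19)=-1; sign (−1)^0·-1^0·-1^1 = -1.
(a,b)_11: α=3, u≡9; β=1, v≡1 (mod 11); (9|11)=+1, (1|11)=+1; sign (−1)^1·+1^1·+1^3 = -1.
(a,b)_2: α=3, β=6; u≡7, v≡3 (mod 8); ε(u)ε(v)=1·1, αω(v)=3·1, βω(u)=6·0; sum ≡ 0  ⇒  +1.
(a,b)_17: α=1, u≡10; β=0, v≡13 (mod 17); (10|17)=-1, (13|17)=+1; sign (−1)^0·-1^0·+1^1 = +1.
(a,b)_7: α=-1, u≡6; β=1, v≡6 (mod 7); (6|7)=-1, (6|7)=-1; sign (−1)^1·-1^1·-1^-1 = -1.
(a,b)_∞: sgn(18752734)=+, sgn(-77)=−, so +1.
(18752734, -77 / ℚ) ramifies at {7, 11, 19, 29}: a division algebra.

[7, 11, 19, 29]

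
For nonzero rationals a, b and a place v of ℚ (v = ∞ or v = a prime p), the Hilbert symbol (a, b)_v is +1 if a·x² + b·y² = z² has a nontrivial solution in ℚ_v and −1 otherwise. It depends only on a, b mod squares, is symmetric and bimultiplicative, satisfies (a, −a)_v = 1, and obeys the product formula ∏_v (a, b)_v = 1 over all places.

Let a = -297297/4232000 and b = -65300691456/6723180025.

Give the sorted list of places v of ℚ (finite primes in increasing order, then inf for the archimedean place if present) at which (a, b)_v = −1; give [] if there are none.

(a, b) ≡ (-1365, -154) mod (ℚ^×)²; places V = {2, 3, 5, 7, 11, 13, 23, 31, ∞}.
(a,b)_11: α=2, u≡6; β=3, v≡10 (mod 11); (6|11)=-1, (10|11)=-1; sign (−1)^0·-1^3·-1^2 = -1.
(a,b)_31: α=0, u≡6; β=-2, v≡18 (mod 31); (6|31)=-1, (18|31)=+1; sign (−1)^0·-1^-2·+1^0 = +1.
(a,b)_5: α=-3, u≡3; β=-2, v≡4 (mod 5); (3|5)=-1, (4|5)=+1; sign (−1)^0·-1^-2·+1^-3 = +1.
(a,b)_2: α=-6, β=9; u≡3, v≡3 (mod 8); ε(u)ε(v)=1·1, αω(v)=-6·1, βω(u)=9·1; sum ≡ 0  ⇒  +1.
(a,b)_∞: sgn(-1365)=−, sgn(-154)=−, so -1.
(a,b)_13: α=1, u≡4; β=2, v≡7 (mod 13); (4|13)=+1, (7|13)=-1; sign (−1)^0·+1^2·-1^1 = -1.
(a,b)_3: α=3, u≡1; β=4, v≡2 (mod 3); (1|3)=+1, (2|3)=-1; sign (−1)^0·+1^4·-1^3 = -1.
(a,b)_7: α=1, u≡4; β=1, v≡5 (mod 7); (4|7)=+1, (5|7)=-1; sign (−1)^1·+1^1·-1^1 = +1.
(a,b)_23: α=-2, u≡17; β=-4, v≡14 (mod 23); (17|23)=-1, (14|23)=-1; sign (−1)^0·-1^-4·-1^-2 = +1.
(-1365, -154 / ℚ) ramifies at {3, 11, 13, ∞}: a division algebra.

[3, 11, 13, inf]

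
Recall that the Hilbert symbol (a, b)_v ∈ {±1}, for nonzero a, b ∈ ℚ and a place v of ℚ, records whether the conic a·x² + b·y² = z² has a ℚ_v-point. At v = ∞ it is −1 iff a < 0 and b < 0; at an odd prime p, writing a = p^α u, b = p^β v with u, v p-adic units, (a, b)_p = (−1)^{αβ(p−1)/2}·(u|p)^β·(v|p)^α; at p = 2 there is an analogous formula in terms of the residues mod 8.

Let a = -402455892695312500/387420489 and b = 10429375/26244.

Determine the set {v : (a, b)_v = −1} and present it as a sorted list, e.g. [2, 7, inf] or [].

[2, 11]

(a, b) ≡ (-37, 16687) mod (ℚ^×)²; places V = {2, 3, 5, 11, 37, 41, ∞}.
(a,b)_∞: sgn(-37)=−, sgn(16687)=+, so +1.
(a,b)_11: α=2, u≡10; β=1, v≡10 (mod 11); (10|11)=-1, (10|11)=-1; sign (−1)^0·-1^1·-1^2 = -1.
(a,b)_37: α=3, u≡3; β=1, v≡21 (mod 37); (3|37)=+1, (21|37)=+1; sign (−1)^0·+1^1·+1^3 = +1.
(a,b)_5: α=10, u≡2; β=4, v≡3 (mod 5); (2|5)=-1, (3|5)=-1; sign (−1)^0·-1^4·-1^10 = +1.
(a,b)_3: α=-18, u≡2; β=-8, v≡1 (mod 3); (2|3)=-1, (1|3)=+1; sign (−1)^0·-1^-8·+1^-18 = +1.
(a,b)_41: α=2, u≡25; β=1, v≡13 (mod 41); (25|41)=+1, (13|41)=-1; sign (−1)^0·+1^1·-1^2 = +1.
(a,b)_2: α=2, β=-2; u≡3, v≡7 (mod 8); ε(u)ε(v)=1·1, αω(v)=2·0, βω(u)=-2·1; sum ≡ 1  ⇒  -1.
(-37, 16687 / ℚ) ramifies at {2, 11}: a division algebra.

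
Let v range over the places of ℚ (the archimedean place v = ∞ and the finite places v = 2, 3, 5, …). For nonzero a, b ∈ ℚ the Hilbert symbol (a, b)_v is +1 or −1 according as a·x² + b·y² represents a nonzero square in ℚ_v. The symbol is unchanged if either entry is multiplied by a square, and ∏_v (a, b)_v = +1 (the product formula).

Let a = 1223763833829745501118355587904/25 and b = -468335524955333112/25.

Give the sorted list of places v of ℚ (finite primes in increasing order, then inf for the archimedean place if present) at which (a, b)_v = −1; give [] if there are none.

[2, 3, 19, 29]

(a, b) ≡ (975821, -1518) mod (ℚ^×)²; places V = {2, 3, 5, 7, 11, 19, 23, 29, ∞}.
(a,b)_19: α=3, u≡3; β=2, v≡14 (mod 19); (3|19)=-1, (14|19)=-1; sign (−1)^0·-1^2·-1^3 = -1.
(a,b)_11: α=5, u≡7; β=3, v≡5 (mod 11); (7|11)=-1, (5|11)=+1; sign (−1)^1·-1^3·+1^5 = +1.
(a,b)_2: α=6, β=3; u≡5, v≡1 (mod 8); ε(u)ε(v)=0·0, αω(v)=6·0, βω(u)=3·1; sum ≡ 1  ⇒  -1.
(a,b)_5: α=-2, u≡4; β=-2, v≡3 (mod 5); (4|5)=+1, (3|5)=-1; sign (−1)^0·+1^-2·-1^-2 = +1.
(a,b)_23: α=5, u≡10; β=3, v≡8 (mod 23); (10|23)=-1, (8|23)=+1; sign (−1)^1·-1^3·+1^5 = +1.
(a,b)_∞: sgn(975821)=+, sgn(-1518)=−, so +1.
(a,b)_3: α=8, u≡2; β=5, v≡1 (mod 3); (2|3)=-1, (1|3)=+1; sign (−1)^0·-1^5·+1^8 = -1.
(a,b)_7: α=5, u≡3; β=2, v≡2 (mod 7); (3|7)=-1, (2|7)=+1; sign (−1)^0·-1^2·+1^5 = +1.
(a,b)_29: α=3, u≡6; β=2, v≡12 (mod 29); (6|29)=+1, (12|29)=-1; sign (−1)^0·+1^2·-1^3 = -1.
(975821, -1518 / ℚ) ramifies at {2, 3, 19, 29}: a division algebra.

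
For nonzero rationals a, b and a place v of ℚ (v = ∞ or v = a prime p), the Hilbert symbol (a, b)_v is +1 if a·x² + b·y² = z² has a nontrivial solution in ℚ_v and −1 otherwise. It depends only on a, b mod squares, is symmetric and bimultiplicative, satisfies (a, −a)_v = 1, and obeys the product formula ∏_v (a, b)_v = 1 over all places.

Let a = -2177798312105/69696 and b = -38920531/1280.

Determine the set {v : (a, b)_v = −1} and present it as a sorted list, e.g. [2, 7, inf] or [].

(a, b) ≡ (-37145, -1151495) mod (ℚ^×)²; places V = {2, 3, 5, 11, 13, 17, 19, 23, 31, ∞}.
(a,b)_23: α=1, u≡12; β=1, v≡8 (mod 23); (12|23)=+1, (8|23)=+1; sign (−1)^1·+1^1·+1^1 = -1.
(a,b)_13: α=2, u≡9; β=2, v≡8 (mod 13); (9|13)=+1, (8|13)=-1; sign (−1)^0·+1^2·-1^2 = +1.
(a,b)_11: α=-2, u≡6; β=0, v≡8 (mod 11); (6|11)=-1, (8|11)=-1; sign (−1)^0·-1^0·-1^-2 = +1.
(a,b)_5: α=1, u≡4; β=-1, v≡4 (mod 5); (4|5)=+1, (4|5)=+1; sign (−1)^0·+1^-1·+1^1 = +1.
(a,b)_3: α=-2, u≡1; β=0, v≡1 (mod 3); (1|3)=+1, (1|3)=+1; sign (−1)^0·+1^0·+1^-2 = +1.
(a,b)_17: α=1, u≡4; β=1, v≡3 (mod 17); (4|17)=+1, (3|17)=-1; sign (−1)^0·+1^1·-1^1 = -1.
(a,b)_31: α=2, u≡3; β=1, v≡24 (mod 31); (3|31)=-1, (24|31)=-1; sign (−1)^0·-1^1·-1^2 = -1.
(a,b)_2: α=-6, β=-8; u≡7, v≡1 (mod 8); ε(u)ε(v)=1·0, αω(v)=-6·0, βω(u)=-8·0; sum ≡ 0  ⇒  +1.
(a,b)_19: α=3, u≡8; β=1, v≡16 (mod 19); (8|19)=-1, (16|19)=+1; sign (−1)^1·-1^1·+1^3 = +1.
(a,b)_∞: sgn(-37145)=−, sgn(-1151495)=−, so -1.
Ram(-37145, -1151495) = {17, 23, 31, ∞}; no ℚ_17-point on the conic.

[17, 23, 31, inf]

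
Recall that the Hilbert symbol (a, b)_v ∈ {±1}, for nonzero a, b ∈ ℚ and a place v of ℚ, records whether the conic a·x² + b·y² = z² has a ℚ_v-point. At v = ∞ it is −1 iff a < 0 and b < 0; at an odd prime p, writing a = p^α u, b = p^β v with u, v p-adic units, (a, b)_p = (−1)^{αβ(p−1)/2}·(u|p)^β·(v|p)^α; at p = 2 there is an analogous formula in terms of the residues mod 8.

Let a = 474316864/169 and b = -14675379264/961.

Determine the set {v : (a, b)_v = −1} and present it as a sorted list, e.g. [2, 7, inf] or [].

[7, 13]

Mod squares: a ≡ 151249, b ≡ -519961. Check v ∈ {∞, 2, 3, 7, 13, 17, 23, 31, 37, 41, 47}.
v=17: a=17^1·(≡3), b=17^0·(≡8) mod 17; (3|17)=-1, (8|17)=+1; (−1)^{1·0·8}·(-1)^0·(+1)^1 = +1.
v=37: a=37^0·(≡3), b=37^1·(≡12) mod 37; (3|37)=+1, (12|37)=+1; (−1)^{0·1·18}·(+1)^1·(+1)^0 = +1.
v=31: a=31^1·(≡22), b=31^-2·(≡28) mod 31; (22|31)=-1, (28|31)=+1; (−1)^{1·-2·15}·(-1)^-2·(+1)^1 = +1.
v=13: a=13^-2·(≡8), b=13^1·(≡9) mod 13; (8|13)=-1, (9|13)=+1; (−1)^{-2·1·6}·(-1)^1·(+1)^-2 = -1.
v=41: a=41^1·(≡37), b=41^0·(≡10) mod 41; (37|41)=+1, (10|41)=+1; (−1)^{1·0·20}·(+1)^0·(+1)^1 = +1.
v=7: a=7^3·(≡5), b=7^2·(≡6) mod 7; (5|7)=-1, (6|7)=-1; (−1)^{3·2·3}·(-1)^2·(-1)^3 = -1.
v=3: a=3^0·(≡1), b=3^2·(≡2) mod 3; (1|3)=+1, (2|3)=-1; (−1)^{0·2·1}·(+1)^2·(-1)^0 = +1.
v=∞: 151249 > 0 and -519961 < 0  ⇒  (a,b)_∞ = +1.
v=2: v_2(a)=6, v_2(b)=6; units ≡ 1, 7 (mod 8); ε·ε+αω+βω = 0·1+6·0+6·0 ≡ 0  ⇒  (a,b)_2 = +1.
v=47: a=47^0·(≡7), b=47^1·(≡13) mod 47; (7|47)=+1, (13|47)=-1; (−1)^{0·1·23}·(+1)^1·(-1)^0 = +1.
v=23: a=23^0·(≡1), b=23^1·(≡8) mod 23; (1|23)=+1, (8|23)=+1; (−1)^{0·1·11}·(+1)^1·(+1)^0 = +1.
|Ram(151249, -519961)| = 2, even; anisotropic at {7, 13}.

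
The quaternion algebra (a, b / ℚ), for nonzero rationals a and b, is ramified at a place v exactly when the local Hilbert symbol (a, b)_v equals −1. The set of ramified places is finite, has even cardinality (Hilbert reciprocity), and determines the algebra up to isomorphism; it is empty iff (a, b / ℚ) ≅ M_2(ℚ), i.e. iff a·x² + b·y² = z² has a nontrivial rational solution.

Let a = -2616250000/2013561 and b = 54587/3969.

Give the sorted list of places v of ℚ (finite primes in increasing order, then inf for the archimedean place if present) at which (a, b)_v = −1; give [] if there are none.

Mod squares: a ≡ -10465, b ≡ 323. Check v ∈ {∞, 2, 3, 5, 7, 11, 13, 17, 19, 23, 43}.
v=11: a=11^-2·(≡6), b=11^0·(≡3) mod 11; (6|11)=-1, (3|11)=+1; (−1)^{-2·0·5}·(-1)^0·(+1)^-2 = +1.
v=13: a=13^1·(≡9), b=13^2·(≡6) mod 13; (9|13)=+1, (6|13)=-1; (−1)^{1·2·6}·(+1)^2·(-1)^1 = -1.
v=23: a=23^1·(≡14), b=23^0·(≡13) mod 23; (14|23)=-1, (13|23)=+1; (−1)^{1·0·11}·(-1)^0·(+1)^1 = +1.
v=5: a=5^7·(≡2), b=5^0·(≡3) mod 5; (2|5)=-1, (3|5)=-1; (−1)^{7·0·2}·(-1)^0·(-1)^7 = -1.
v=2: v_2(a)=4, v_2(b)=0; units ≡ 7, 3 (mod 8); ε·ε+αω+βω = 1·1+4·1+0·0 ≡ 1  ⇒  (a,b)_2 = -1.
v=17: a=17^0·(≡12), b=17^1·(≡4) mod 17; (12|17)=-1, (4|17)=+1; (−1)^{0·1·8}·(-1)^1·(+1)^0 = -1.
v=43: a=43^-2·(≡33), b=43^0·(≡28) mod 43; (33|43)=-1, (28|43)=-1; (−1)^{-2·0·21}·(-1)^0·(-1)^-2 = +1.
v=3: a=3^-2·(≡2), b=3^-4·(≡2) mod 3; (2|3)=-1, (2|3)=-1; (−1)^{-2·-4·1}·(-1)^-4·(-1)^-2 = +1.
v=19: a=19^0·(≡4), b=19^1·(≡17) mod 19; (4|19)=+1, (17|19)=+1; (−1)^{0·1·9}·(+1)^1·(+1)^0 = +1.
v=7: a=7^1·(≡5), b=7^-2·(≡2) mod 7; (5|7)=-1, (2|7)=+1; (−1)^{1·-2·3}·(-1)^-2·(+1)^1 = +1.
v=∞: -10465 < 0 and 323 > 0  ⇒  (a,b)_∞ = +1.
|Ram(-10465, 323)| = 4, even; anisotropic at {2, 5, 13, 17}.

[2, 5, 13, 17]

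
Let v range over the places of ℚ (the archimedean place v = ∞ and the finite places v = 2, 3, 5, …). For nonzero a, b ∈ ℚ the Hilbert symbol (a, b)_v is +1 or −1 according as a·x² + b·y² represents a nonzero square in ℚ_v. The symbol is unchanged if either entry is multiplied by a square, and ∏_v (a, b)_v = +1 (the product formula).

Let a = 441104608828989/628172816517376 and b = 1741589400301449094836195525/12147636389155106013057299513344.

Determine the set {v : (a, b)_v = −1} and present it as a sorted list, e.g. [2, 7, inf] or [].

Mod squares: a ≡ 2261, b ≡ 1309. Check v ∈ {∞, 2, 3, 5, 7, 11, 13, 17, 19, 23, 31, 41, 43}.
v=7: a=7^3·(≡2), b=7^7·(≡5) mod 7; (2|7)=+1, (5|7)=-1; (−1)^{3·7·3}·(+1)^7·(-1)^3 = +1.
v=13: a=13^-6·(≡4), b=13^-12·(≡12) mod 13; (4|13)=+1, (12|13)=+1; (−1)^{-6·-12·6}·(+1)^-12·(+1)^-6 = +1.
v=17: a=17^1·(≡3), b=17^3·(≡8) mod 17; (3|17)=-1, (8|17)=+1; (−1)^{1·3·8}·(-1)^3·(+1)^1 = -1.
v=41: a=41^2·(≡3), b=41^2·(≡12) mod 41; (3|41)=-1, (12|41)=-1; (−1)^{2·2·20}·(-1)^2·(-1)^2 = +1.
v=31: a=31^-2·(≡17), b=31^-2·(≡8) mod 31; (17|31)=-1, (8|31)=+1; (−1)^{-2·-2·15}·(-1)^-2·(+1)^-2 = +1.
v=3: a=3^8·(≡2), b=3^10·(≡1) mod 3; (2|3)=-1, (1|3)=+1; (−1)^{8·10·1}·(-1)^10·(+1)^8 = +1.
v=23: a=23^-2·(≡15), b=23^-4·(≡14) mod 23; (15|23)=-1, (14|23)=-1; (−1)^{-2·-4·11}·(-1)^-4·(-1)^-2 = +1.
v=2: v_2(a)=-8, v_2(b)=-20; units ≡ 5, 5 (mod 8); ε·ε+αω+βω = 0·0+-8·1+-20·1 ≡ 0  ⇒  (a,b)_2 = +1.
v=11: a=11^0·(≡8), b=11^3·(≡3) mod 11; (8|11)=-1, (3|11)=+1; (−1)^{0·3·5}·(-1)^3·(+1)^0 = -1.
v=43: a=43^0·(≡41), b=43^-2·(≡27) mod 43; (41|43)=+1, (27|43)=-1; (−1)^{0·-2·21}·(+1)^-2·(-1)^0 = +1.
v=5: a=5^0·(≡4), b=5^2·(≡4) mod 5; (4|5)=+1, (4|5)=+1; (−1)^{0·2·2}·(+1)^2·(+1)^0 = +1.
v=19: a=19^3·(≡6), b=19^4·(≡4) mod 19; (6|19)=+1, (4|19)=+1; (−1)^{3·4·9}·(+1)^4·(+1)^3 = +1.
v=∞: 2261 > 0 and 1309 > 0  ⇒  (a,b)_∞ = +1.
Ram(2261, 1309) = {11, 17}; no ℚ_11-point on the conic.

[11, 17]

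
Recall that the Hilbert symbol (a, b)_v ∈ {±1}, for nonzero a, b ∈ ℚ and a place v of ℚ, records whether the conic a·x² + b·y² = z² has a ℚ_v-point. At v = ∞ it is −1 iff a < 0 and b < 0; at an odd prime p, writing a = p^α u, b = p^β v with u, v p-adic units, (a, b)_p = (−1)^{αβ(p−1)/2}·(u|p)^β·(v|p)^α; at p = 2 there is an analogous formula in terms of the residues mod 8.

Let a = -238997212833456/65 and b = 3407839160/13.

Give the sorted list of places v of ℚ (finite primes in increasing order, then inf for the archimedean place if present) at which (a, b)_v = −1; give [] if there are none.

(a, b) ≡ (-115115, 1430) mod (ℚ^×)²; places V = {2, 3, 5, 7, 11, 13, 23, ∞}.
(a,b)_∞: sgn(-115115)=−, sgn(1430)=+, so +1.
(a,b)_5: α=-1, u≡3; β=1, v≡4 (mod 5); (3|5)=-1, (4|5)=+1; sign (−1)^0·-1^1·+1^-1 = -1.
(a,b)_13: α=-1, u≡8; β=-1, v≡11 (mod 13); (8|13)=-1, (11|13)=-1; sign (−1)^0·-1^-1·-1^-1 = +1.
(a,b)_7: α=1, u≡6; β=0, v≡2 (mod 7); (6|7)=-1, (2|7)=+1; sign (−1)^0·-1^0·+1^1 = +1.
(a,b)_23: α=3, u≡16; β=2, v≡3 (mod 23); (16|23)=+1, (3|23)=+1; sign (−1)^0·+1^2·+1^3 = +1.
(a,b)_3: α=2, u≡1; β=0, v≡2 (mod 3); (1|3)=+1, (2|3)=-1; sign (−1)^0·+1^0·-1^2 = +1.
(a,b)_11: α=7, u≡7; β=5, v≡9 (mod 11); (7|11)=-1, (9|11)=+1; sign (−1)^1·-1^5·+1^7 = +1.
(a,b)_2: α=4, β=3; u≡5, v≡3 (mod 8); ε(u)ε(v)=0·1, αω(v)=4·1, βω(u)=3·1; sum ≡ 1  ⇒  -1.
Ram(-115115, 1430) = {2, 5}; no ℚ_2-point on the conic.

[2, 5]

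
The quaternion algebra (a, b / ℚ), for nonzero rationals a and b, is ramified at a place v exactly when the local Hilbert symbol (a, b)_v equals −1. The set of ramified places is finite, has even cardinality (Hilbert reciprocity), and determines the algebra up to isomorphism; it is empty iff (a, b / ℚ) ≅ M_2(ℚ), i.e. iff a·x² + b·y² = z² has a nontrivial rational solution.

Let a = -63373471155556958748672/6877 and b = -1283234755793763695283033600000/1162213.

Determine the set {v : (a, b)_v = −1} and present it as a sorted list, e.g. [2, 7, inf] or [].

[43, inf]

(a, b) ≡ (-502541, -170944995) mod (ℚ^×)²; places V = {2, 3, 5, 13, 17, 19, 23, 29, 31, 37, 43, ∞}.
(a,b)_37: α=2, u≡36; β=3, v≡2 (mod 37); (36|37)=+1, (2|37)=-1; sign (−1)^0·+1^3·-1^2 = +1.
(a,b)_∞: sgn(-502541)=−, sgn(-170944995)=−, so -1.
(a,b)_43: α=1, u≡16; β=1, v≡21 (mod 43); (16|43)=+1, (21|43)=+1; sign (−1)^1·+1^1·+1^1 = -1.
(a,b)_19: α=2, u≡17; β=3, v≡8 (mod 19); (17|19)=+1, (8|19)=-1; sign (−1)^0·+1^3·-1^2 = +1.
(a,b)_13: α=-1, u≡2; β=-3, v≡2 (mod 13); (2|13)=-1, (2|13)=-1; sign (−1)^0·-1^-3·-1^-1 = +1.
(a,b)_2: α=14, β=12; u≡3, v≡5 (mod 8); ε(u)ε(v)=1·0, αω(v)=14·1, βω(u)=12·1; sum ≡ 0  ⇒  +1.
(a,b)_23: α=-2, u≡8; β=-2, v≡14 (mod 23); (8|23)=+1, (14|23)=-1; sign (−1)^0·+1^-2·-1^-2 = +1.
(a,b)_5: α=0, u≡4; β=5, v≡1 (mod 5); (4|5)=+1, (1|5)=+1; sign (−1)^0·+1^5·+1^0 = +1.
(a,b)_3: α=6, u≡1; β=1, v≡2 (mod 3); (1|3)=+1, (2|3)=-1; sign (−1)^0·+1^1·-1^6 = +1.
(a,b)_29: α=1, u≡22; β=1, v≡25 (mod 29); (22|29)=+1, (25|29)=+1; sign (−1)^0·+1^1·+1^1 = +1.
(a,b)_17: α=2, u≡16; β=4, v≡1 (mod 17); (16|17)=+1, (1|17)=+1; sign (−1)^0·+1^4·+1^2 = +1.
(a,b)_31: α=3, u≡9; β=4, v≡25 (mod 31); (9|31)=+1, (25|31)=+1; sign (−1)^0·+1^4·+1^3 = +1.
(-502541, -170944995 / ℚ) ramifies at {43, ∞}: a division algebra.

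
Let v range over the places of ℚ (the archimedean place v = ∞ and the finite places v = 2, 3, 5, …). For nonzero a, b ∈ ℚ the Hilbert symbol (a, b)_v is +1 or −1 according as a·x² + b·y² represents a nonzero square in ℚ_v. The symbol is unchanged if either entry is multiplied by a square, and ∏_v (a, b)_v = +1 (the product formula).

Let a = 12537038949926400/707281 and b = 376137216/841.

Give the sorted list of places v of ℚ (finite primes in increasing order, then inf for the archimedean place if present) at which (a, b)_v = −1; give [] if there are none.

(a, b) ≡ (6, 966) mod (ℚ^×)²; places V = {2, 3, 5, 7, 13, 23, 29, ∞}.
(a,b)_3: α=3, u≡2; β=3, v≡1 (mod 3); (2|3)=-1, (1|3)=+1; sign (−1)^1·-1^3·+1^3 = +1.
(a,b)_2: α=9, β=9; u≡3, v≡3 (mod 8); ε(u)ε(v)=1·1, αω(v)=9·1, βω(u)=9·1; sum ≡ 1  ⇒  -1.
(a,b)_13: α=4, u≡8; β=2, v≡10 (mod 13); (8|13)=-1, (10|13)=+1; sign (−1)^0·-1^2·+1^4 = +1.
(a,b)_5: α=2, u≡1; β=0, v≡1 (mod 5); (1|5)=+1, (1|5)=+1; sign (−1)^0·+1^0·+1^2 = +1.
(a,b)_23: α=2, u≡6; β=1, v≡22 (mod 23); (6|23)=+1, (22|23)=-1; sign (−1)^0·+1^1·-1^2 = +1.
(a,b)_∞: sgn(6)=+, sgn(966)=+, so +1.
(a,b)_7: α=4, u≡5; β=1, v≡5 (mod 7); (5|7)=-1, (5|7)=-1; sign (−1)^0·-1^1·-1^4 = -1.
(a,b)_29: α=-4, u≡16; β=-2, v≡24 (mod 29); (16|29)=+1, (24|29)=+1; sign (−1)^0·+1^-2·+1^-4 = +1.
|Ram(6, 966)| = 2, even; anisotropic at {2, 7}.

[2, 7]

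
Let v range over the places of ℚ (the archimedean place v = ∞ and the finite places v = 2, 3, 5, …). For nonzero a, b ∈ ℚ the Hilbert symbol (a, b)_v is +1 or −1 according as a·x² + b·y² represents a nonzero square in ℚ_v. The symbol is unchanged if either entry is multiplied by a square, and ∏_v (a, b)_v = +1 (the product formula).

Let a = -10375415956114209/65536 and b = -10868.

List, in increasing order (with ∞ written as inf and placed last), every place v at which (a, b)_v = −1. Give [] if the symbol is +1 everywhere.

[2, 17, 23, inf]

(a, b) ≡ (-3187041, -2717) mod (ℚ^×)²; places V = {2, 3, 7, 11, 13, 17, 19, 23, ∞}.
(a,b)_19: α=3, u≡10; β=1, v≡17 (mod 19); (10|19)=-1, (17|19)=+1; sign (−1)^1·-1^1·+1^3 = +1.
(a,b)_7: α=2, u≡3; β=0, v≡3 (mod 7); (3|7)=-1, (3|7)=-1; sign (−1)^0·-1^0·-1^2 = +1.
(a,b)_11: α=3, u≡3; β=1, v≡2 (mod 11); (3|11)=+1, (2|11)=-1; sign (−1)^1·+1^1·-1^3 = +1.
(a,b)_17: α=1, u≡7; β=0, v≡12 (mod 17); (7|17)=-1, (12|17)=-1; sign (−1)^0·-1^0·-1^1 = -1.
(a,b)_13: α=3, u≡1; β=1, v≡9 (mod 13); (1|13)=+1, (9|13)=+1; sign (−1)^0·+1^1·+1^3 = +1.
(a,b)_23: α=1, u≡9; β=0, v≡11 (mod 23); (9|23)=+1, (11|23)=-1; sign (−1)^0·+1^0·-1^1 = -1.
(a,b)_2: α=-16, β=2; u≡7, v≡3 (mod 8); ε(u)ε(v)=1·1, αω(v)=-16·1, βω(u)=2·0; sum ≡ 1  ⇒  -1.
(a,b)_3: α=3, u≡1; β=0, v≡1 (mod 3); (1|3)=+1, (1|3)=+1; sign (−1)^0·+1^0·+1^3 = +1.
(a,b)_∞: sgn(-3187041)=−, sgn(-2717)=−, so -1.
|Ram(-3187041, -2717)| = 4, even; anisotropic at {2, 17, 23, ∞}.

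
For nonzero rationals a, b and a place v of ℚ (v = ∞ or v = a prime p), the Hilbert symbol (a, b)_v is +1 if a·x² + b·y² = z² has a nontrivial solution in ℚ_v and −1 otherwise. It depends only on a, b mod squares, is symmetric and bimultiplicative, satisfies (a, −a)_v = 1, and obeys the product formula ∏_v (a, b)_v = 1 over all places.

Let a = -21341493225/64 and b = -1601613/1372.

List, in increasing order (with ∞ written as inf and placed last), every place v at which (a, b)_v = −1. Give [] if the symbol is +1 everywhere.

(a, b) ≡ (-41, -91) mod (ℚ^×)²; places V = {2, 3, 5, 7, 13, 41, ∞}.
(a,b)_13: α=4, u≡11; β=3, v≡11 (mod 13); (11|13)=-1, (11|13)=-1; sign (−1)^0·-1^3·-1^4 = -1.
(a,b)_7: α=0, u≡4; β=-3, v≡2 (mod 7); (4|7)=+1, (2|7)=+1; sign (−1)^0·+1^-3·+1^0 = +1.
(a,b)_41: α=1, u≡36; β=0, v≡20 (mod 41); (36|41)=+1, (20|41)=+1; sign (−1)^0·+1^0·+1^1 = +1.
(a,b)_2: α=-6, β=-2; u≡7, v≡5 (mod 8); ε(u)ε(v)=1·0, αω(v)=-6·1, βω(u)=-2·0; sum ≡ 0  ⇒  +1.
(a,b)_5: α=2, u≡4; β=0, v≡1 (mod 5); (4|5)=+1, (1|5)=+1; sign (−1)^0·+1^0·+1^2 = +1.
(a,b)_3: α=6, u≡1; β=6, v≡2 (mod 3); (1|3)=+1, (2|3)=-1; sign (−1)^0·+1^6·-1^6 = +1.
(a,b)_∞: sgn(-41)=−, sgn(-91)=−, so -1.
Ram(-41, -91) = {13, ∞}; no ℚ_13-point on the conic.

[13, inf]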